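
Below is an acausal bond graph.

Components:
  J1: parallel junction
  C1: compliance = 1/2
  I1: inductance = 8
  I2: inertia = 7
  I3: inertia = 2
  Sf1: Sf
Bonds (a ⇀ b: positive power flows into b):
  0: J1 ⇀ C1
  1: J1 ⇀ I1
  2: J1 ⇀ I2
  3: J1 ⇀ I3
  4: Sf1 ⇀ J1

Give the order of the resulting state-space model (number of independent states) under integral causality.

b4 →Sf1  (source Sf1 imposes f)
b0 →J1  (prefer integral on C1)
b1 →I1  (J1 effort already set via bond 0)
b2 →I2  (J1: bond 0 brought effort, rest push out)
b3 →I3  (J1: bond 0 brought effort, rest push out)

4  (C1, I1, I2, I3 all integral)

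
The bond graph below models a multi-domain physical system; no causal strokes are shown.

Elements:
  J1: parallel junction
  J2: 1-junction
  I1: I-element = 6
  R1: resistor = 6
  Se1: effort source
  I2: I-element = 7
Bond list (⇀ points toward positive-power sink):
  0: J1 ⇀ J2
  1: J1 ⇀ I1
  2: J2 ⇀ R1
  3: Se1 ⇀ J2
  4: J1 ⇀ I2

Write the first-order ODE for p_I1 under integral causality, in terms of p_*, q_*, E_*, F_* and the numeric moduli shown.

dp_I1/dt = -E_Se1 - p_I1 - 6*p_I2/7

#3 →J2  (source Se1 imposes e)
#1 →I1  (I1: I, integral causality)
#4 →I2  (I2: I, integral causality)
#0 →J1  (only one effort-in slot at J1)
#2 →J2  (J2 flow already set via bond 0)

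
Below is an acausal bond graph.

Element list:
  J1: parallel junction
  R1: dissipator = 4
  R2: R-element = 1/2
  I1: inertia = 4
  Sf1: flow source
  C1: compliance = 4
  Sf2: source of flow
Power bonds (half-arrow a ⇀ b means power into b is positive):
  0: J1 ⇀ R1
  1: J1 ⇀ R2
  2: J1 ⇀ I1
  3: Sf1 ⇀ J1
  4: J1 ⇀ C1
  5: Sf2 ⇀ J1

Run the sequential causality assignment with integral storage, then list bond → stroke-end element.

β0 stroke→R1
β1 stroke→R2
β2 stroke→I1
β3 stroke→Sf1
β4 stroke→J1
β5 stroke→Sf2

bond 3 stroke→Sf1  (source Sf1 imposes f)
bond 5 stroke→Sf2  (Sf2 (Sf) sets flow on bond)
bond 2 stroke→I1  (I1 outputs flow p/I1)
bond 4 stroke→J1  (C1: C, integral causality)
bond 0 stroke→R1  (J1 effort already set via bond 4)
bond 1 stroke→R2  (J1: bond 4 brought effort, rest push out)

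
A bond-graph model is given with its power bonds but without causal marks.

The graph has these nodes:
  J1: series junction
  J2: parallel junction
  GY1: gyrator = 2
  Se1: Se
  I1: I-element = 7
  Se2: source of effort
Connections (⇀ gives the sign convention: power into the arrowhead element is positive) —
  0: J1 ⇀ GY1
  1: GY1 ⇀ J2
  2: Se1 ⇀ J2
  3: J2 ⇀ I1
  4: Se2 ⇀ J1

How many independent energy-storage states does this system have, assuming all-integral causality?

bond 2 |J2  (Se1: effort source, stroke at far end)
bond 4 |J1  (Se2 (Se) sets effort on bond)
bond 0 |GY1  (J1: last free bond brings flow in)
bond 1 |GY1  (J2: bond 2 brought effort, rest push out)
bond 3 |I1  (0-jn J2 has e-setter on 2)

1  (I1 all integral)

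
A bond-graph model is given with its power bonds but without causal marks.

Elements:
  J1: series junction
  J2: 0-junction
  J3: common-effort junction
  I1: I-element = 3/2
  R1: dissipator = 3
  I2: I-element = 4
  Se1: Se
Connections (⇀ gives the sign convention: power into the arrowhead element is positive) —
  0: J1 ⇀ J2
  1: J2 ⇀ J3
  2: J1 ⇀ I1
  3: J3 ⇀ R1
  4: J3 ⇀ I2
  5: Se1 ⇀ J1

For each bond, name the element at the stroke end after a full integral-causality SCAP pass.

β0 stroke at J1
β1 stroke at J2
β2 stroke at I1
β3 stroke at J3
β4 stroke at I2
β5 stroke at J1

β5 →J1  (Se1 (Se) sets effort on bond)
β2 →I1  (I1 outputs flow p/I1)
β0 →J1  (J1: bond 2 brought flow, rest push out)
β1 →J2  (J2: last free bond brings effort in)
β4 →I2  (I2 integral (f out))
β3 →J3  (only one effort-in slot at J3)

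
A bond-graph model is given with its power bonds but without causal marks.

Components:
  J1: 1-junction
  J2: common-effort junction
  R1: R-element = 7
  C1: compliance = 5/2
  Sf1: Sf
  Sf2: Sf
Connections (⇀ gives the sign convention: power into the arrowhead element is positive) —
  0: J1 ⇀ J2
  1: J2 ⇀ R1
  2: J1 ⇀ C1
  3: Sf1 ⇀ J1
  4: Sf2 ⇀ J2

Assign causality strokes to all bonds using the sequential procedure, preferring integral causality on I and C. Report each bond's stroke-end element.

bond 3 stroke at Sf1  (Sf1 (Sf) sets flow on bond)
bond 4 stroke at Sf2  (Sf2 (Sf) sets flow on bond)
bond 0 stroke at J1  (J1: bond 3 brought flow, rest push out)
bond 2 stroke at J1  (J1: bond 3 brought flow, rest push out)
bond 1 stroke at J2  (closing 0-jn rule on J2)

bond 0 stroke at J1
bond 1 stroke at J2
bond 2 stroke at J1
bond 3 stroke at Sf1
bond 4 stroke at Sf2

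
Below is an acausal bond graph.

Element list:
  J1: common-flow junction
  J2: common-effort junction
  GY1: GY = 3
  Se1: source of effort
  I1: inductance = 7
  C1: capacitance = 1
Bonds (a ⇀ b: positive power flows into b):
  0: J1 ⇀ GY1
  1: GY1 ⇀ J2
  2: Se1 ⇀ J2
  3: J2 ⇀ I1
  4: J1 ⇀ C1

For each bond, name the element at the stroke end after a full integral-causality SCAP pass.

β2 stroke→J2  (Se1: effort source, stroke at far end)
β1 stroke→GY1  (0-jn J2 has e-setter on 2)
β3 stroke→I1  (common-e at J2 fixed by 2)
β0 stroke→GY1  (through GY1, causality inverts; strokes same side of GY1)
β4 stroke→J1  (common-f at J1 fixed by 0)

bond 0 →GY1
bond 1 →GY1
bond 2 →J2
bond 3 →I1
bond 4 →J1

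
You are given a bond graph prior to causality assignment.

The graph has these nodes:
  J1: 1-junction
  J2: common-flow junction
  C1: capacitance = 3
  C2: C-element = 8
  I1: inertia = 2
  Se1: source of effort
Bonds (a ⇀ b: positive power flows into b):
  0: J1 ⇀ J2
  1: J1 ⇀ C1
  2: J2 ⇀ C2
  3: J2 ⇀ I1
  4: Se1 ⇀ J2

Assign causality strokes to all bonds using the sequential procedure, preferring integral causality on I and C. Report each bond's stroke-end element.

#4 |J2  (Se1 (Se) sets effort on bond)
#1 |J1  (C1 integral (e out))
#0 |J2  (only one flow-in slot at J1)
#2 |J2  (prefer integral on C2)
#3 |I1  (J2 needs exactly one f-in)

b0 |J2
b1 |J1
b2 |J2
b3 |I1
b4 |J2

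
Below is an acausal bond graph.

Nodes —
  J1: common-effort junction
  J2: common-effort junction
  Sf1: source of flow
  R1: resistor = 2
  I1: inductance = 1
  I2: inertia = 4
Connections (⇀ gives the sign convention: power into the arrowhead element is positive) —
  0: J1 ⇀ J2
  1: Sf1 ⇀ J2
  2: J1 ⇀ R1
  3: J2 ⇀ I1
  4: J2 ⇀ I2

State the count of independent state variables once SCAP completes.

2  (I1, I2 all integral)

b1 →Sf1  (Sf1 (Sf) sets flow on bond)
b3 →I1  (prefer integral on I1)
b4 →I2  (I2: I, integral causality)
b0 →J2  (only one effort-in slot at J2)
b2 →J1  (only one effort-in slot at J1)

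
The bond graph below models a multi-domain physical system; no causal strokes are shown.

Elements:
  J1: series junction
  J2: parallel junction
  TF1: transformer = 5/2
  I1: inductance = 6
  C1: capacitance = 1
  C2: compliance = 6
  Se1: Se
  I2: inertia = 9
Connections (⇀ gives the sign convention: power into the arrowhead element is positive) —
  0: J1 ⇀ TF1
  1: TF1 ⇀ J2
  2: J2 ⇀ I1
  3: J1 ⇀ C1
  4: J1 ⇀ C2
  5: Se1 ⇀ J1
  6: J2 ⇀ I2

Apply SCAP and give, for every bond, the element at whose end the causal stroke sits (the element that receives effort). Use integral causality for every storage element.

β5 →J1  (Se1 (Se) sets effort on bond)
β2 →I1  (I1 outputs flow p/I1)
β3 →J1  (prefer integral on C1)
β4 →J1  (C2 outputs effort q/C2)
β0 →TF1  (J1: last free bond brings flow in)
β1 →J2  (TF1 one-in-one-out from 0)
β6 →I2  (J2 effort already set via bond 1)

bond 0 stroke at TF1
bond 1 stroke at J2
bond 2 stroke at I1
bond 3 stroke at J1
bond 4 stroke at J1
bond 5 stroke at J1
bond 6 stroke at I2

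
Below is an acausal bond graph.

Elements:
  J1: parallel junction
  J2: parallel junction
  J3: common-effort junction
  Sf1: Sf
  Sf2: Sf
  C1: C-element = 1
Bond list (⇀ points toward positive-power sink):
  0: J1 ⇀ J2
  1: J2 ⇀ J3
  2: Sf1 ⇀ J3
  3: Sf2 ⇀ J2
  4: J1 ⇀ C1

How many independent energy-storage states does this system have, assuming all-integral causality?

#2 stroke→Sf1  (Sf1 (Sf) sets flow on bond)
#3 stroke→Sf2  (Sf2 fixes flow; stroke at Sf2)
#1 stroke→J3  (only one effort-in slot at J3)
#0 stroke→J2  (only one effort-in slot at J2)
#4 stroke→J1  (J1: last free bond brings effort in)

1  (C1 all integral)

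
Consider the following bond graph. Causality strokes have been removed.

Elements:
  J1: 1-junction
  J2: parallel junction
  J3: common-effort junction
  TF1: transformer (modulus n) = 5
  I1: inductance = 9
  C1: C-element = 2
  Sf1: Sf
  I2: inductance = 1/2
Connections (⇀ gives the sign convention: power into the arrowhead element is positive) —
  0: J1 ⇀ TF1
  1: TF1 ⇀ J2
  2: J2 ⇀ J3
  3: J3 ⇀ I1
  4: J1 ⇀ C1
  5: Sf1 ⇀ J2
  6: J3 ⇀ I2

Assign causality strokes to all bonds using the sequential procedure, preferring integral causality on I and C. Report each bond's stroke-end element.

β0 |TF1
β1 |J2
β2 |J3
β3 |I1
β4 |J1
β5 |Sf1
β6 |I2

β5 →Sf1  (source Sf1 imposes f)
β3 →I1  (I1: I, integral causality)
β4 →J1  (C1: C, integral causality)
β0 →TF1  (only one flow-in slot at J1)
β1 →J2  (TF1: transformer flips bond 0)
β2 →J3  (J2 effort already set via bond 1)
β6 →I2  (0-jn J3 has e-setter on 2)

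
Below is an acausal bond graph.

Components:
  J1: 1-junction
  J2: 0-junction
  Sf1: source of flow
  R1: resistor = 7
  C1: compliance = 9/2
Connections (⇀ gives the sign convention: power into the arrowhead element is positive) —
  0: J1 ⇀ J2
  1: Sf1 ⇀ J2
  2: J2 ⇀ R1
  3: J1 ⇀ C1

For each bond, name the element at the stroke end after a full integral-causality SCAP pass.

#1 →Sf1  (source Sf1 imposes f)
#3 →J1  (C1 integral (e out))
#0 →J2  (J1 needs exactly one f-in)
#2 →R1  (J2: bond 0 brought effort, rest push out)

bond 0 →J2
bond 1 →Sf1
bond 2 →R1
bond 3 →J1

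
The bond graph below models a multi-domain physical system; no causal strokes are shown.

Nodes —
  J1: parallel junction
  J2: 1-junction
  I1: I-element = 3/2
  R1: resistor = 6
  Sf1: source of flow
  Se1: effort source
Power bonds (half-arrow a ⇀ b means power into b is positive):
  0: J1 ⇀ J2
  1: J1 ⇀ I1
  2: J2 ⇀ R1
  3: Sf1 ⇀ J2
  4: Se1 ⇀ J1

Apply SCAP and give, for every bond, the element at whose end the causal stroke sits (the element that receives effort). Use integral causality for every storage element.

bond 0 stroke→J2
bond 1 stroke→I1
bond 2 stroke→J2
bond 3 stroke→Sf1
bond 4 stroke→J1

bond 3 |Sf1  (Sf1: flow source, stroke at near end)
bond 4 |J1  (Se1: effort source, stroke at far end)
bond 0 |J2  (J1 effort already set via bond 4)
bond 1 |I1  (common-e at J1 fixed by 4)
bond 2 |J2  (1-jn J2 has f-setter on 3)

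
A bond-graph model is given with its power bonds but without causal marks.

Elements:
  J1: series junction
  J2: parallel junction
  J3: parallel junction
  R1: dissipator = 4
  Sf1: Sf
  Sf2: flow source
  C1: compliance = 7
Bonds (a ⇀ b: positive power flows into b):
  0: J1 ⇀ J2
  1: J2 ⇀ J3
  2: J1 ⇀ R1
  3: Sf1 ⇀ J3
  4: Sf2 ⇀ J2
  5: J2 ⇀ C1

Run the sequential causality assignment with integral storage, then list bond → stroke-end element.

β3 |Sf1  (Sf1 fixes flow; stroke at Sf1)
β4 |Sf2  (Sf2: flow source, stroke at near end)
β1 |J3  (closing 0-jn rule on J3)
β5 |J2  (C1 outputs effort q/C1)
β0 |J1  (J2: bond 5 brought effort, rest push out)
β2 |R1  (only one flow-in slot at J1)

bond 0 stroke at J1
bond 1 stroke at J3
bond 2 stroke at R1
bond 3 stroke at Sf1
bond 4 stroke at Sf2
bond 5 stroke at J2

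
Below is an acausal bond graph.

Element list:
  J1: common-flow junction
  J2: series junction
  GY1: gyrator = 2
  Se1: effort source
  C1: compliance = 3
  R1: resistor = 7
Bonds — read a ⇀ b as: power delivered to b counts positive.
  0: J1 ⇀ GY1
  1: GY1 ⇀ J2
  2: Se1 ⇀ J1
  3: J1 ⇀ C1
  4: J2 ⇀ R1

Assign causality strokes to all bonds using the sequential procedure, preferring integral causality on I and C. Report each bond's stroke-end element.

b2 →J1  (source Se1 imposes e)
b3 →J1  (prefer integral on C1)
b0 →GY1  (closing 1-jn rule on J1)
b1 →GY1  (GY GY1: same side as bond 0)
b4 →J2  (J2 flow already set via bond 1)

b0 stroke at GY1
b1 stroke at GY1
b2 stroke at J1
b3 stroke at J1
b4 stroke at J2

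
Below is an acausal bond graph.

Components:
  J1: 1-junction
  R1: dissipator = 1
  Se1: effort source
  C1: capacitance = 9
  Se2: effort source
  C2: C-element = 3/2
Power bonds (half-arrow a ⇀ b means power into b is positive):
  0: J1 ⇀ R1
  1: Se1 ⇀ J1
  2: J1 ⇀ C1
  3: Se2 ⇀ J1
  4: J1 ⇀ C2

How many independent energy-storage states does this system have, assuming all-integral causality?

2  (C1, C2 all integral)

#1 |J1  (Se1 (Se) sets effort on bond)
#3 |J1  (source Se2 imposes e)
#2 |J1  (prefer integral on C1)
#4 |J1  (C2 outputs effort q/C2)
#0 |R1  (only one flow-in slot at J1)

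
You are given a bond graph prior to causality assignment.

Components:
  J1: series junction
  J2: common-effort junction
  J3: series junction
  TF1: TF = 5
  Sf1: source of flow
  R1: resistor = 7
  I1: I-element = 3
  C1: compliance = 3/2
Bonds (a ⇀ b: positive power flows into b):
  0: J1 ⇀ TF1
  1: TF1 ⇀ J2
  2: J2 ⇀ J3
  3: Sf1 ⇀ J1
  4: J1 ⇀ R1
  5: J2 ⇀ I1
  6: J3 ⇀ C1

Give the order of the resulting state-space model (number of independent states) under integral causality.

2  (C1, I1 all integral)

bond 3 |Sf1  (Sf1: flow source, stroke at near end)
bond 0 |J1  (1-jn J1 has f-setter on 3)
bond 4 |J1  (J1 flow already set via bond 3)
bond 1 |TF1  (TF1: transformer flips bond 0)
bond 5 |I1  (I1 outputs flow p/I1)
bond 2 |J2  (J2: last free bond brings effort in)
bond 6 |J3  (J3: bond 2 brought flow, rest push out)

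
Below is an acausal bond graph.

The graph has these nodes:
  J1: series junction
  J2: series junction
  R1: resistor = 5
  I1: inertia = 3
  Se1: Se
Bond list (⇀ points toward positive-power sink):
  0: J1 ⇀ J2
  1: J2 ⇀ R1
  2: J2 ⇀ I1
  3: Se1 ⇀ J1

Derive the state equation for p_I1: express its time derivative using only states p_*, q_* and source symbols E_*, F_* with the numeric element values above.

β3 |J1  (Se1 fixes effort; stroke away)
β0 |J2  (J1: last free bond brings flow in)
β2 |I1  (prefer integral on I1)
β1 |J2  (1-jn J2 has f-setter on 2)

dp_I1/dt = E_Se1 - 5*p_I1/3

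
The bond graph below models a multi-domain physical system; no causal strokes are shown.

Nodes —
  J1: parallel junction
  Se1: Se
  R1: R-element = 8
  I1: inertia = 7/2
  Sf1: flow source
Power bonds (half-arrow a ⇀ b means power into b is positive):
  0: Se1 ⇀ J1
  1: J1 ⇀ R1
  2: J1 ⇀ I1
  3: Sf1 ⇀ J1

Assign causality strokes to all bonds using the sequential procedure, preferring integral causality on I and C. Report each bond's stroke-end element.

bond 0 |J1  (Se1: effort source, stroke at far end)
bond 3 |Sf1  (Sf1 fixes flow; stroke at Sf1)
bond 1 |R1  (0-jn J1 has e-setter on 0)
bond 2 |I1  (0-jn J1 has e-setter on 0)

b0 stroke→J1
b1 stroke→R1
b2 stroke→I1
b3 stroke→Sf1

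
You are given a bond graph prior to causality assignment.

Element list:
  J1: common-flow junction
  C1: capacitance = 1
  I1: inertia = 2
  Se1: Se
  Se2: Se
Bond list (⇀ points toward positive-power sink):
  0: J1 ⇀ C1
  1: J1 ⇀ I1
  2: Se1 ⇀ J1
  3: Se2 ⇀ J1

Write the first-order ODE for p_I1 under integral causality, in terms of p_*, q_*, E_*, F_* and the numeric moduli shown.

dp_I1/dt = E_Se1 + E_Se2 - q_C1

#2 |J1  (Se1 (Se) sets effort on bond)
#3 |J1  (Se2: effort source, stroke at far end)
#0 |J1  (prefer integral on C1)
#1 |I1  (J1 needs exactly one f-in)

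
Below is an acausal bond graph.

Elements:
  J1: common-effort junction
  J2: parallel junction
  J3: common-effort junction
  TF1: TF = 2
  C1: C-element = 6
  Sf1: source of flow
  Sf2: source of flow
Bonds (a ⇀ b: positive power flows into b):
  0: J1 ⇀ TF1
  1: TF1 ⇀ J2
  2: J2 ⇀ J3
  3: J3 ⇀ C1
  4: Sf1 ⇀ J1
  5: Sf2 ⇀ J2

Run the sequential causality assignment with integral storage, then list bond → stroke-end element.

bond 0 stroke→J1
bond 1 stroke→TF1
bond 2 stroke→J2
bond 3 stroke→J3
bond 4 stroke→Sf1
bond 5 stroke→Sf2

b4 →Sf1  (Sf1 (Sf) sets flow on bond)
b5 →Sf2  (Sf2 (Sf) sets flow on bond)
b0 →J1  (closing 0-jn rule on J1)
b1 →TF1  (through TF1, causality passes straight; one stroke at TF1)
b2 →J2  (only one effort-in slot at J2)
b3 →J3  (only one effort-in slot at J3)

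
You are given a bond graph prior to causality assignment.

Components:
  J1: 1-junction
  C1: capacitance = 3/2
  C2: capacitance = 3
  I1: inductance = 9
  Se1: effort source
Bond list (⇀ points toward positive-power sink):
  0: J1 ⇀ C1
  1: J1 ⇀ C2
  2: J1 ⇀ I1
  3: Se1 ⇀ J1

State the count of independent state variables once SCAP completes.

3  (C1, C2, I1 all integral)

β3 stroke at J1  (source Se1 imposes e)
β0 stroke at J1  (C1 integral (e out))
β1 stroke at J1  (C2 integral (e out))
β2 stroke at I1  (only one flow-in slot at J1)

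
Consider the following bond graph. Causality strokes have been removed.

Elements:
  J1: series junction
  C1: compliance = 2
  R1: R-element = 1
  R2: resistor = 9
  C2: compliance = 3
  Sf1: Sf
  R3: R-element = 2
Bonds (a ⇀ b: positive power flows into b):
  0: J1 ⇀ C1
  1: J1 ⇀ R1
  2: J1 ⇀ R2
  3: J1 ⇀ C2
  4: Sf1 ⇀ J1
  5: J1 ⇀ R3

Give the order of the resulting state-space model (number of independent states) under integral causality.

2  (C1, C2 all integral)

b4 stroke→Sf1  (Sf1 fixes flow; stroke at Sf1)
b0 stroke→J1  (J1: bond 4 brought flow, rest push out)
b1 stroke→J1  (J1 flow already set via bond 4)
b2 stroke→J1  (1-jn J1 has f-setter on 4)
b3 stroke→J1  (1-jn J1 has f-setter on 4)
b5 stroke→J1  (J1 flow already set via bond 4)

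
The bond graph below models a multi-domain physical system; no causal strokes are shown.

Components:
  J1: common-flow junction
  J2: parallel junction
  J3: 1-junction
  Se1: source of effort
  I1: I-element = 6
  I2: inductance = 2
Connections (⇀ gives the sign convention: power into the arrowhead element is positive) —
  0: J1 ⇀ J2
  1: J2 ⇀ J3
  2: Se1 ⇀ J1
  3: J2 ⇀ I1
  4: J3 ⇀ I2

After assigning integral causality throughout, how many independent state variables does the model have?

2  (I1, I2 all integral)

b2 |J1  (Se1: effort source, stroke at far end)
b0 |J2  (closing 1-jn rule on J1)
b1 |J3  (J2: bond 0 brought effort, rest push out)
b3 |I1  (0-jn J2 has e-setter on 0)
b4 |I2  (only one flow-in slot at J3)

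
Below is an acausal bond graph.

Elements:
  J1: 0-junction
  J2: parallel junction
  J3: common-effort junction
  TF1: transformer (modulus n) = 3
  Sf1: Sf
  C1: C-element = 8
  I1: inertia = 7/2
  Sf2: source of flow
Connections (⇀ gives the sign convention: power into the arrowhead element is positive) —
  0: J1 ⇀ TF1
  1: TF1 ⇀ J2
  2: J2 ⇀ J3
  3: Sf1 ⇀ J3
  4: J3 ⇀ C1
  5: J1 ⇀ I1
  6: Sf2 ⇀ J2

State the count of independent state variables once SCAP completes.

2  (C1, I1 all integral)

#3 stroke at Sf1  (Sf1 fixes flow; stroke at Sf1)
#6 stroke at Sf2  (Sf2: flow source, stroke at near end)
#4 stroke at J3  (C1 outputs effort q/C1)
#2 stroke at J2  (common-e at J3 fixed by 4)
#1 stroke at TF1  (0-jn J2 has e-setter on 2)
#0 stroke at J1  (TF1 one-in-one-out from 1)
#5 stroke at I1  (common-e at J1 fixed by 0)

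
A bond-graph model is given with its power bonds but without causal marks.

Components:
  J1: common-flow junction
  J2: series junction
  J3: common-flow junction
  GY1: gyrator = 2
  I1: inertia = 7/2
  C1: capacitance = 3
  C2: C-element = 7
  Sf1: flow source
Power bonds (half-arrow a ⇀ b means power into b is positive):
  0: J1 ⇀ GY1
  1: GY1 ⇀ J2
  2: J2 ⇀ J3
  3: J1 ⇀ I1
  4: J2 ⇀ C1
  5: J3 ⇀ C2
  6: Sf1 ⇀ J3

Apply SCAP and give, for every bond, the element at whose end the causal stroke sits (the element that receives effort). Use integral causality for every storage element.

#0 →J1
#1 →J2
#2 →J3
#3 →I1
#4 →J2
#5 →J3
#6 →Sf1

b6 stroke at Sf1  (Sf1 fixes flow; stroke at Sf1)
b2 stroke at J3  (1-jn J3 has f-setter on 6)
b5 stroke at J3  (J3: bond 6 brought flow, rest push out)
b1 stroke at J2  (J2 flow already set via bond 2)
b4 stroke at J2  (common-f at J2 fixed by 2)
b0 stroke at J1  (GY1 both-in/both-out from 1)
b3 stroke at I1  (J1: last free bond brings flow in)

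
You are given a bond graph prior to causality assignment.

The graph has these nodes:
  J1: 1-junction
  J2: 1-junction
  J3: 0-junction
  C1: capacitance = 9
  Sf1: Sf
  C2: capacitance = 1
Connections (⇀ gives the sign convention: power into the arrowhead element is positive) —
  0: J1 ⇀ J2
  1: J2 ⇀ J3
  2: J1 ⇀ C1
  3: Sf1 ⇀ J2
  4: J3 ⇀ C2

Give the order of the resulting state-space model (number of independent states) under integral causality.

2  (C1, C2 all integral)

β3 stroke→Sf1  (Sf1: flow source, stroke at near end)
β0 stroke→J2  (J2: bond 3 brought flow, rest push out)
β1 stroke→J2  (common-f at J2 fixed by 3)
β4 stroke→J3  (J3: last free bond brings effort in)
β2 stroke→J1  (1-jn J1 has f-setter on 0)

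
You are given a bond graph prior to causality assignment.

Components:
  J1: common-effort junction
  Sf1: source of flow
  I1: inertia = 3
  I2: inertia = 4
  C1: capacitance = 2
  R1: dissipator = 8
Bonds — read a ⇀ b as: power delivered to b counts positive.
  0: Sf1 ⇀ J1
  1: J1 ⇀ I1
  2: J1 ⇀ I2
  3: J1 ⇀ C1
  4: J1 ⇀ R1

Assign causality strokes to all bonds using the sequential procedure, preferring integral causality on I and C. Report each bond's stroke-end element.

#0 stroke at Sf1  (Sf1 (Sf) sets flow on bond)
#1 stroke at I1  (prefer integral on I1)
#2 stroke at I2  (I2 integral (f out))
#3 stroke at J1  (C1 outputs effort q/C1)
#4 stroke at R1  (common-e at J1 fixed by 3)

b0 →Sf1
b1 →I1
b2 →I2
b3 →J1
b4 →R1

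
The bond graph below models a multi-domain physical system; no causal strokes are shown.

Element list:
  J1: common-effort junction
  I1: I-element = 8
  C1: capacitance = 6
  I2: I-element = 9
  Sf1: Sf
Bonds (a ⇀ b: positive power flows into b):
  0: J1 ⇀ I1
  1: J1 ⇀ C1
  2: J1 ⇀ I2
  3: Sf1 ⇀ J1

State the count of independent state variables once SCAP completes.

3  (C1, I1, I2 all integral)

#3 |Sf1  (Sf1: flow source, stroke at near end)
#0 |I1  (prefer integral on I1)
#1 |J1  (C1: C, integral causality)
#2 |I2  (J1 effort already set via bond 1)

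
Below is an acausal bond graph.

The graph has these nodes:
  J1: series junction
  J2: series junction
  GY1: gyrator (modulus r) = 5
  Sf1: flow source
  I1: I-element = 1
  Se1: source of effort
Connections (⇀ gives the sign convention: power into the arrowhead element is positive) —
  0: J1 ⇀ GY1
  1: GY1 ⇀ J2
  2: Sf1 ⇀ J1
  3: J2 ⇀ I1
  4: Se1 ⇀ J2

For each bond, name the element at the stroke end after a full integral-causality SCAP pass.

bond 2 |Sf1  (source Sf1 imposes f)
bond 4 |J2  (source Se1 imposes e)
bond 0 |J1  (common-f at J1 fixed by 2)
bond 1 |J2  (through GY1, causality inverts; strokes same side of GY1)
bond 3 |I1  (only one flow-in slot at J2)

b0 stroke→J1
b1 stroke→J2
b2 stroke→Sf1
b3 stroke→I1
b4 stroke→J2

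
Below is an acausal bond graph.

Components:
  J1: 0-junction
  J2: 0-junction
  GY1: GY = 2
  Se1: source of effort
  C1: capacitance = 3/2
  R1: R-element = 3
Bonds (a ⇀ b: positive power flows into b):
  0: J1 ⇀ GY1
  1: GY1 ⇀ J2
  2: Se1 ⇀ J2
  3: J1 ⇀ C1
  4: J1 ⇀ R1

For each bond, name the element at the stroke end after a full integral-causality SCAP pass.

β0 stroke→GY1
β1 stroke→GY1
β2 stroke→J2
β3 stroke→J1
β4 stroke→R1

bond 2 →J2  (Se1 fixes effort; stroke away)
bond 1 →GY1  (common-e at J2 fixed by 2)
bond 0 →GY1  (GY GY1: same side as bond 1)
bond 3 →J1  (prefer integral on C1)
bond 4 →R1  (J1 effort already set via bond 3)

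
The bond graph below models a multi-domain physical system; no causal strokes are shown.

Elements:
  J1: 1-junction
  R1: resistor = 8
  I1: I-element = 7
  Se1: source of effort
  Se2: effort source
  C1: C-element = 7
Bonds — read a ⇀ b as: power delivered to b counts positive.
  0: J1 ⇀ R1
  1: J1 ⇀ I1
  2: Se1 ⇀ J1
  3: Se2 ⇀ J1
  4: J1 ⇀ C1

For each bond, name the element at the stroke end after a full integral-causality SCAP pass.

β2 →J1  (source Se1 imposes e)
β3 →J1  (Se2 fixes effort; stroke away)
β1 →I1  (I1: I, integral causality)
β0 →J1  (J1 flow already set via bond 1)
β4 →J1  (J1 flow already set via bond 1)

#0 stroke→J1
#1 stroke→I1
#2 stroke→J1
#3 stroke→J1
#4 stroke→J1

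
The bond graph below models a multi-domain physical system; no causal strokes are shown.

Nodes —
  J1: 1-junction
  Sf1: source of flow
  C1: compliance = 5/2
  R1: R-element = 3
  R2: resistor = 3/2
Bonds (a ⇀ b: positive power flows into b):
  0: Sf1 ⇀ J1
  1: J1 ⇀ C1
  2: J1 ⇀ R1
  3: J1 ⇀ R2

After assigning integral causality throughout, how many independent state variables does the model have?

bond 0 →Sf1  (Sf1 fixes flow; stroke at Sf1)
bond 1 →J1  (J1 flow already set via bond 0)
bond 2 →J1  (common-f at J1 fixed by 0)
bond 3 →J1  (J1 flow already set via bond 0)

1  (C1 all integral)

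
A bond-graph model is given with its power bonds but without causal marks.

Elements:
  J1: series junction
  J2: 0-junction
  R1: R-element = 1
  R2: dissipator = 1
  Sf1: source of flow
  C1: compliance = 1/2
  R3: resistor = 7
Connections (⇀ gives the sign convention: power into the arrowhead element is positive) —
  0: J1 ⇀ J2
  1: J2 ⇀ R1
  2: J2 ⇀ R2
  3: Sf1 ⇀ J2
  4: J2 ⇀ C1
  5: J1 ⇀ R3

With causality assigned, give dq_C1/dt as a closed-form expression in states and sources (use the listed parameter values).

#3 |Sf1  (Sf1 fixes flow; stroke at Sf1)
#4 |J2  (C1 integral (e out))
#0 |J1  (common-e at J2 fixed by 4)
#1 |R1  (J2: bond 4 brought effort, rest push out)
#2 |R2  (J2 effort already set via bond 4)
#5 |R3  (J1: last free bond brings flow in)

dq_C1/dt = F_Sf1 - 30*q_C1/7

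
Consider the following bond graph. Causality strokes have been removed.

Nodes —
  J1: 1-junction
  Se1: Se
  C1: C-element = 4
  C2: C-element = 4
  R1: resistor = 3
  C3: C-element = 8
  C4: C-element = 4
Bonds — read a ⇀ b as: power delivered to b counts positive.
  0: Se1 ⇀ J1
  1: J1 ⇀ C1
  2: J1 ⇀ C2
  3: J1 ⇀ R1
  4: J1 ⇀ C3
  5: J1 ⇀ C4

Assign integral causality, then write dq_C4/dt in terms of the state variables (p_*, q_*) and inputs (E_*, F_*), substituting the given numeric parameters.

dq_C4/dt = E_Se1/3 - q_C1/12 - q_C2/12 - q_C3/24 - q_C4/12

bond 0 stroke at J1  (Se1: effort source, stroke at far end)
bond 1 stroke at J1  (C1 integral (e out))
bond 2 stroke at J1  (C2: C, integral causality)
bond 4 stroke at J1  (C3 integral (e out))
bond 5 stroke at J1  (C4 outputs effort q/C4)
bond 3 stroke at R1  (J1: last free bond brings flow in)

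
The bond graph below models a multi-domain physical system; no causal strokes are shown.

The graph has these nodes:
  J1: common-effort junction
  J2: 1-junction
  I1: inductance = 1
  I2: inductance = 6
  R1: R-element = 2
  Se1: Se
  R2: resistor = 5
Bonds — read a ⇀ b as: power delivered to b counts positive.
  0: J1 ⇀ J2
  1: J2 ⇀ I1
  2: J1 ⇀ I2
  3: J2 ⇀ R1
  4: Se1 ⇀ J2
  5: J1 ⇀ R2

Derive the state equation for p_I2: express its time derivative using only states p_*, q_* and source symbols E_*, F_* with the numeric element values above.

b4 |J2  (source Se1 imposes e)
b1 |I1  (I1 integral (f out))
b0 |J2  (J2 flow already set via bond 1)
b3 |J2  (1-jn J2 has f-setter on 1)
b2 |I2  (prefer integral on I2)
b5 |J1  (J1: last free bond brings effort in)

dp_I2/dt = -5*p_I1 - 5*p_I2/6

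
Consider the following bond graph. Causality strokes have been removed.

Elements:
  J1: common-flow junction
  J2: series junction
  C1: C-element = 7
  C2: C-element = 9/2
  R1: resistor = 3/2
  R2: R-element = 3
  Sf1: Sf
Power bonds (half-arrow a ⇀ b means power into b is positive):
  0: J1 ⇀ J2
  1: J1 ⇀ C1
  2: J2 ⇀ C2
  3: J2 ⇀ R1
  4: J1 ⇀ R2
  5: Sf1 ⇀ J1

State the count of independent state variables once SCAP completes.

2  (C1, C2 all integral)

b5 stroke→Sf1  (Sf1 fixes flow; stroke at Sf1)
b0 stroke→J1  (1-jn J1 has f-setter on 5)
b1 stroke→J1  (common-f at J1 fixed by 5)
b4 stroke→J1  (J1: bond 5 brought flow, rest push out)
b2 stroke→J2  (1-jn J2 has f-setter on 0)
b3 stroke→J2  (1-jn J2 has f-setter on 0)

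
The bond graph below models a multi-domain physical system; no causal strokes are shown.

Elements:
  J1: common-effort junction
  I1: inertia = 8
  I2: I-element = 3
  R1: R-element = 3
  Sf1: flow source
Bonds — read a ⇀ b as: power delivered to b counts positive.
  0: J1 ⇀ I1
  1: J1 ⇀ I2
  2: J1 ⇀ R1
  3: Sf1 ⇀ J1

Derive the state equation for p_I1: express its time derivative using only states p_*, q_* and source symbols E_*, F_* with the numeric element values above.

dp_I1/dt = 3*F_Sf1 - 3*p_I1/8 - p_I2

bond 3 stroke→Sf1  (source Sf1 imposes f)
bond 0 stroke→I1  (I1 integral (f out))
bond 1 stroke→I2  (I2: I, integral causality)
bond 2 stroke→J1  (only one effort-in slot at J1)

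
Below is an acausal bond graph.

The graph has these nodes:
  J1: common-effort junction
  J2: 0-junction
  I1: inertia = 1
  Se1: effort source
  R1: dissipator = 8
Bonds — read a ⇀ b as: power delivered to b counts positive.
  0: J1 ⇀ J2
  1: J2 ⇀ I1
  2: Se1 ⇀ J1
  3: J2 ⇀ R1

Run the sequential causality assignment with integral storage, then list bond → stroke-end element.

#2 →J1  (Se1: effort source, stroke at far end)
#0 →J2  (J1: bond 2 brought effort, rest push out)
#1 →I1  (J2 effort already set via bond 0)
#3 →R1  (J2: bond 0 brought effort, rest push out)

b0 stroke→J2
b1 stroke→I1
b2 stroke→J1
b3 stroke→R1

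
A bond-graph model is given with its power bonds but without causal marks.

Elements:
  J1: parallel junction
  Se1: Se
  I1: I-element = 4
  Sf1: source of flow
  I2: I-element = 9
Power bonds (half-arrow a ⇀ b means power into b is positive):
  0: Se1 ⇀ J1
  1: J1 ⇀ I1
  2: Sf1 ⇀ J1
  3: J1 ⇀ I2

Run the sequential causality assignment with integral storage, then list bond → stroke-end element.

b0 stroke→J1  (source Se1 imposes e)
b2 stroke→Sf1  (source Sf1 imposes f)
b1 stroke→I1  (J1 effort already set via bond 0)
b3 stroke→I2  (0-jn J1 has e-setter on 0)

b0 stroke→J1
b1 stroke→I1
b2 stroke→Sf1
b3 stroke→I2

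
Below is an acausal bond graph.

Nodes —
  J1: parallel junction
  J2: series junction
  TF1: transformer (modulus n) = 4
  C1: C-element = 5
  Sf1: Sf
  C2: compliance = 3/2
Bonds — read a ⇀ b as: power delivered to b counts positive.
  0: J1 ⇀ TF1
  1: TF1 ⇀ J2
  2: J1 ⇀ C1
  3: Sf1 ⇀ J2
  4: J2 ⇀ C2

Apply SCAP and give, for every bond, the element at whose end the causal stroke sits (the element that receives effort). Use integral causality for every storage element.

bond 0 stroke at TF1
bond 1 stroke at J2
bond 2 stroke at J1
bond 3 stroke at Sf1
bond 4 stroke at J2

bond 3 stroke→Sf1  (source Sf1 imposes f)
bond 1 stroke→J2  (J2: bond 3 brought flow, rest push out)
bond 4 stroke→J2  (J2: bond 3 brought flow, rest push out)
bond 0 stroke→TF1  (TF TF1: opposite of bond 1)
bond 2 stroke→J1  (closing 0-jn rule on J1)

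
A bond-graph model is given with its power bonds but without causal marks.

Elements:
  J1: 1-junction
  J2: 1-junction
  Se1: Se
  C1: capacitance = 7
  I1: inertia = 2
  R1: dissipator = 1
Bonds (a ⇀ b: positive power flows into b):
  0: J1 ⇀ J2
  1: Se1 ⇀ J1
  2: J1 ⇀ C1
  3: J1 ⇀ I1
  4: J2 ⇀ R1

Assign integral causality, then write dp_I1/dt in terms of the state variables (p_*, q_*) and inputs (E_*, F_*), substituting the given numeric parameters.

dp_I1/dt = E_Se1 - p_I1/2 - q_C1/7

β1 |J1  (Se1 (Se) sets effort on bond)
β2 |J1  (C1: C, integral causality)
β3 |I1  (I1 integral (f out))
β0 |J1  (1-jn J1 has f-setter on 3)
β4 |J2  (J2 flow already set via bond 0)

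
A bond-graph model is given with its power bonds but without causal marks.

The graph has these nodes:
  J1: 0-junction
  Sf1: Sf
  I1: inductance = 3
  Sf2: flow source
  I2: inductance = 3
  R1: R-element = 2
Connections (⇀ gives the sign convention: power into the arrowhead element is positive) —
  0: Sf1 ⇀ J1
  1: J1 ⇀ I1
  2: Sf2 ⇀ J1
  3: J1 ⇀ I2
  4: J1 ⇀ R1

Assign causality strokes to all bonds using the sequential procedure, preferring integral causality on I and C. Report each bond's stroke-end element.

β0 stroke→Sf1  (Sf1: flow source, stroke at near end)
β2 stroke→Sf2  (Sf2: flow source, stroke at near end)
β1 stroke→I1  (I1 outputs flow p/I1)
β3 stroke→I2  (prefer integral on I2)
β4 stroke→J1  (J1: last free bond brings effort in)

β0 stroke at Sf1
β1 stroke at I1
β2 stroke at Sf2
β3 stroke at I2
β4 stroke at J1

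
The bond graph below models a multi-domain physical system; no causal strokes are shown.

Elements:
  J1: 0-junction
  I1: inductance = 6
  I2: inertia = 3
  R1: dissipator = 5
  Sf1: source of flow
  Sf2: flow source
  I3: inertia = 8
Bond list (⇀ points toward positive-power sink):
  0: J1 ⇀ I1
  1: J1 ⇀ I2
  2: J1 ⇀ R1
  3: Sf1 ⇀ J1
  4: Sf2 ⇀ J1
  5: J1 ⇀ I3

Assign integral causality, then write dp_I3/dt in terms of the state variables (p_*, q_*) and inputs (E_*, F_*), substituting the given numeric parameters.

dp_I3/dt = 5*F_Sf1 + 5*F_Sf2 - 5*p_I1/6 - 5*p_I2/3 - 5*p_I3/8

#3 stroke→Sf1  (Sf1 fixes flow; stroke at Sf1)
#4 stroke→Sf2  (source Sf2 imposes f)
#0 stroke→I1  (I1 outputs flow p/I1)
#1 stroke→I2  (I2 integral (f out))
#5 stroke→I3  (I3: I, integral causality)
#2 stroke→J1  (J1: last free bond brings effort in)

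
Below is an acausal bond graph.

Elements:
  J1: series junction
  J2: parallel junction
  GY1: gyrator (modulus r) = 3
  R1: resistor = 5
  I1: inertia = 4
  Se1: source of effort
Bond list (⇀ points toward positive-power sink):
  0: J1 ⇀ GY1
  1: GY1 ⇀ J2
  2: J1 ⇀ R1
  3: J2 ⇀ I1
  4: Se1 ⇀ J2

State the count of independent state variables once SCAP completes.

β4 stroke→J2  (Se1: effort source, stroke at far end)
β1 stroke→GY1  (0-jn J2 has e-setter on 4)
β3 stroke→I1  (J2 effort already set via bond 4)
β0 stroke→GY1  (GY1: gyrator matches bond 1)
β2 stroke→J1  (J1: bond 0 brought flow, rest push out)

1  (I1 all integral)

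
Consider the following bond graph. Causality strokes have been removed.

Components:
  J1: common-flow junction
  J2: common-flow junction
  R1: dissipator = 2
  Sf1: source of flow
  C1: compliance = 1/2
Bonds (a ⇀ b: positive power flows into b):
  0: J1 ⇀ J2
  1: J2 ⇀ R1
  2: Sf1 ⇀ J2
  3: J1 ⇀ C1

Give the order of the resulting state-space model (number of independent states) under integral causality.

1  (C1 all integral)

b2 →Sf1  (source Sf1 imposes f)
b0 →J2  (J2: bond 2 brought flow, rest push out)
b1 →J2  (common-f at J2 fixed by 2)
b3 →J1  (J1: bond 0 brought flow, rest push out)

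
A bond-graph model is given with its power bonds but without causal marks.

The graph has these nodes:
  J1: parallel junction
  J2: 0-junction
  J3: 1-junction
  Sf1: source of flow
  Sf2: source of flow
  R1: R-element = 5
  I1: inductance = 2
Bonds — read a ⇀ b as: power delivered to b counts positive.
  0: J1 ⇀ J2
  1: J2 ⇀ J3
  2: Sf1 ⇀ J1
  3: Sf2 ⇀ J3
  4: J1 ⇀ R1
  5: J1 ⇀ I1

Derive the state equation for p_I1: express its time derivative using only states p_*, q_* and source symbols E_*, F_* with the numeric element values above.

dp_I1/dt = 5*F_Sf1 - 5*F_Sf2 - 5*p_I1/2

b2 stroke at Sf1  (source Sf1 imposes f)
b3 stroke at Sf2  (Sf2: flow source, stroke at near end)
b1 stroke at J3  (common-f at J3 fixed by 3)
b0 stroke at J2  (J2 needs exactly one e-in)
b5 stroke at I1  (I1 outputs flow p/I1)
b4 stroke at J1  (only one effort-in slot at J1)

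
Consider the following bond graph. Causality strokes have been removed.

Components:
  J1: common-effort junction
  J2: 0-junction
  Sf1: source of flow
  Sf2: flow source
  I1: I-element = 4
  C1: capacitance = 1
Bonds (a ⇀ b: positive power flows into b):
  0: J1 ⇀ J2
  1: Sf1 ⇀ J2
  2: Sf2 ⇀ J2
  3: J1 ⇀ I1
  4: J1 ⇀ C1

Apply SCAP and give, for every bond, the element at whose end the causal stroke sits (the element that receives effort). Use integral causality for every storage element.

#0 stroke→J2
#1 stroke→Sf1
#2 stroke→Sf2
#3 stroke→I1
#4 stroke→J1

β1 →Sf1  (Sf1 (Sf) sets flow on bond)
β2 →Sf2  (Sf2 fixes flow; stroke at Sf2)
β0 →J2  (J2 needs exactly one e-in)
β3 →I1  (I1: I, integral causality)
β4 →J1  (J1 needs exactly one e-in)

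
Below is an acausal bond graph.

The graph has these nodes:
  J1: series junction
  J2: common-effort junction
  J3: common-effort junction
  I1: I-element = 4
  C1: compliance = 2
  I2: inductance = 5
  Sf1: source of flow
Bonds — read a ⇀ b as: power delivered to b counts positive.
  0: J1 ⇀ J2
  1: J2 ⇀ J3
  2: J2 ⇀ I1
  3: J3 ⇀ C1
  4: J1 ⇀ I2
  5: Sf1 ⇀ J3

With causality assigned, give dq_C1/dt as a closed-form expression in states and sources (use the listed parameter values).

#5 |Sf1  (Sf1: flow source, stroke at near end)
#2 |I1  (I1 integral (f out))
#3 |J3  (C1: C, integral causality)
#1 |J2  (J3 effort already set via bond 3)
#0 |J1  (J2 effort already set via bond 1)
#4 |I2  (J1 needs exactly one f-in)

dq_C1/dt = F_Sf1 - p_I1/4 + p_I2/5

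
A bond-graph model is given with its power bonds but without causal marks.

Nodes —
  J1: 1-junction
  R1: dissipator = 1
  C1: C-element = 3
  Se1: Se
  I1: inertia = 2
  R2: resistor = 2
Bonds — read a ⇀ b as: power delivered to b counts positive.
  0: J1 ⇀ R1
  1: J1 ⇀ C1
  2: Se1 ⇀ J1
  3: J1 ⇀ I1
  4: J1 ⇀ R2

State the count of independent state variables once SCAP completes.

#2 stroke at J1  (source Se1 imposes e)
#1 stroke at J1  (C1 outputs effort q/C1)
#3 stroke at I1  (I1 integral (f out))
#0 stroke at J1  (J1 flow already set via bond 3)
#4 stroke at J1  (J1: bond 3 brought flow, rest push out)

2  (C1, I1 all integral)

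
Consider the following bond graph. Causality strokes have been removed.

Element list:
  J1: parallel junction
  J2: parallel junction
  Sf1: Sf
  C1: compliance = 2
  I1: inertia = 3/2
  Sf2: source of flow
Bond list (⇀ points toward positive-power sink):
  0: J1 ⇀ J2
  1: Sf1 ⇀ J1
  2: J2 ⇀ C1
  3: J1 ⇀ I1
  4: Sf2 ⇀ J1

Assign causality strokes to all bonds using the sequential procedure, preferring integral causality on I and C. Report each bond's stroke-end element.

b1 stroke→Sf1  (Sf1 (Sf) sets flow on bond)
b4 stroke→Sf2  (source Sf2 imposes f)
b2 stroke→J2  (prefer integral on C1)
b0 stroke→J1  (J2 effort already set via bond 2)
b3 stroke→I1  (J1 effort already set via bond 0)

b0 →J1
b1 →Sf1
b2 →J2
b3 →I1
b4 →Sf2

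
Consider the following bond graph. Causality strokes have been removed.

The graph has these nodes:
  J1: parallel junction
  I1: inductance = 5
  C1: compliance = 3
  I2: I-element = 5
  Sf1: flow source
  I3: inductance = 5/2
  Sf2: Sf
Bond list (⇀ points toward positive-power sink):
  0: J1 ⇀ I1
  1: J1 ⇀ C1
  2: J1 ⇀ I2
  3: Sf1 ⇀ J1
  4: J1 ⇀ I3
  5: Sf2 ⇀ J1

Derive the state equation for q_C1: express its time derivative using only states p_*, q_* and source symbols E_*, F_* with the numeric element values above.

dq_C1/dt = F_Sf1 + F_Sf2 - p_I1/5 - p_I2/5 - 2*p_I3/5

b3 stroke at Sf1  (Sf1: flow source, stroke at near end)
b5 stroke at Sf2  (Sf2 (Sf) sets flow on bond)
b0 stroke at I1  (I1 integral (f out))
b1 stroke at J1  (C1 integral (e out))
b2 stroke at I2  (J1: bond 1 brought effort, rest push out)
b4 stroke at I3  (J1: bond 1 brought effort, rest push out)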